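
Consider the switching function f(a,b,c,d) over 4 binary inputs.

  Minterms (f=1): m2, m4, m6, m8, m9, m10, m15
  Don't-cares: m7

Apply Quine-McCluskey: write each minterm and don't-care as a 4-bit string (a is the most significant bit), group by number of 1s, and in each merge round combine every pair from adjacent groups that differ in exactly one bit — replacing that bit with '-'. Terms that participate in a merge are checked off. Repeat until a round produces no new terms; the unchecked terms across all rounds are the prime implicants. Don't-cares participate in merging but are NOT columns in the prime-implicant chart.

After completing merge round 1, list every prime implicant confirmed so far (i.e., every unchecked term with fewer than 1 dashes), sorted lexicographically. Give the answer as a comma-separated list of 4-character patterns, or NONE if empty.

Round 0: 0010✓ 0100✓ 0110✓ 0111✓ 1000✓ 1001✓ 1010✓ 1111✓
Round 1: -010 -111 0-10 01-0 011- 10-0 100-
PIs = {-010, -111, 0-10, 01-0, 011-, 10-0, 100-}

NONE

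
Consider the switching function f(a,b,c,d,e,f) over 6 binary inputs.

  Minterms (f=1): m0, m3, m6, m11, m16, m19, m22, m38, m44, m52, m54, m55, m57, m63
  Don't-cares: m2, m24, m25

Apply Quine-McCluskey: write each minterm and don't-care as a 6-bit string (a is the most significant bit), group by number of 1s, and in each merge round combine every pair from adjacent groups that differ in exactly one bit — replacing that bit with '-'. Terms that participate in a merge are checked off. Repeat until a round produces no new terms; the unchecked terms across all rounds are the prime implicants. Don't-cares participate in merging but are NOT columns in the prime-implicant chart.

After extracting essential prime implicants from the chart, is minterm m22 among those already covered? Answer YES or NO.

YES

[col 0] 000000*, 000010*, 000011*, 000110*, 001011*, 010000*, 010011*, 010110*, 011000*, 011001*, 100110*, 101100, 110100*, 110110*, 110111*, 111001*, 111111*
[col 1] -00110*, -10110*, -11001, 0-0000, 0-0011, 0-0110*, 00-011, 000-10, 0000-0, 00001-, 01-000, 01100-, 1-0110*, 11-111, 1101-0, 11011-
[col 2] --0110
Prime implicants: --0110, -11001, 0-0000, 0-0011, 00-011, 000-10, 0000-0, 00001-, 01-000, 01100-, 101100, 11-111, 1101-0, 11011-
PI chart (minterm → PIs covering it):
  0 | 0-0000,0000-0
  3 | 0-0011,00-011,00001-
  6 | --0110,000-10
  11 | 00-011  (sole → essential)
  16 | 0-0000,01-000
  19 | 0-0011  (sole → essential)
  22 | --0110  (sole → essential)
  38 | --0110  (sole → essential)
  44 | 101100  (sole → essential)
  52 | 1101-0  (sole → essential)
  54 | --0110,1101-0,11011-
  55 | 11-111,11011-
  57 | -11001  (sole → essential)
  63 | 11-111  (sole → essential)
Essential prime implicants: --0110, -11001, 0-0011, 00-011, 101100, 11-111, 1101-0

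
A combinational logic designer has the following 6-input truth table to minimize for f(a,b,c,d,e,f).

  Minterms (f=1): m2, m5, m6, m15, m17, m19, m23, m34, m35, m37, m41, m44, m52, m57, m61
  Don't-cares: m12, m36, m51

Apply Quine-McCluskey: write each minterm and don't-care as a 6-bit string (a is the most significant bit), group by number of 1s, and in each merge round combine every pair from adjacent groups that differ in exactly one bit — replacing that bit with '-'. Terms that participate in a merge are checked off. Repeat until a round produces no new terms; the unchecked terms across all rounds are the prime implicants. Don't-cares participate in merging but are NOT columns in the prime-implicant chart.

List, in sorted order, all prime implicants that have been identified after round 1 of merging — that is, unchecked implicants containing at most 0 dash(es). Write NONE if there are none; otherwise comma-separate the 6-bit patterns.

Round 0: 000010✓ 000101✓ 000110✓ 001100✓ 001111 010001✓ 010011✓ 010111✓ 100010✓ 100011✓ 100100✓ 100101✓ 101001✓ 101100✓ 110011✓ 110100✓ 111001✓ 111101✓
Round 1: -00010 -00101 -01100 -10011 000-10 010-11 0100-1 1-0011 1-0100 1-1001 10-100 10001- 10010- 111-01
PIs = {-00010, -00101, -01100, -10011, 000-10, 001111, 010-11, 0100-1, 1-0011, 1-0100, 1-1001, 10-100, 10001-, 10010-, 111-01}

001111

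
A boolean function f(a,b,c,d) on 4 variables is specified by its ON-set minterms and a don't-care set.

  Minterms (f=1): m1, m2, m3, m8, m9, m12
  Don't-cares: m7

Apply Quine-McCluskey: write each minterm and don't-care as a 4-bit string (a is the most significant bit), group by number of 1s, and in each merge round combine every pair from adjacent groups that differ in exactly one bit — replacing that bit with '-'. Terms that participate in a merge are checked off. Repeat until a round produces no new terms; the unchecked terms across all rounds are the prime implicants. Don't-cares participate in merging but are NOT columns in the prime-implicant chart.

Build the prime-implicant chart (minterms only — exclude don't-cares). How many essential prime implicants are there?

[col 0] 0001*, 0010*, 0011*, 0111*, 1000*, 1001*, 1100*
[col 1] -001, 0-11, 00-1, 001-, 1-00, 100-
Prime implicants: -001, 0-11, 00-1, 001-, 1-00, 100-
PI chart (minterm → PIs covering it):
  1 | -001,00-1
  2 | 001-  (sole → essential)
  3 | 0-11,00-1,001-
  8 | 1-00,100-
  9 | -001,100-
  12 | 1-00  (sole → essential)
Essential prime implicants: 001-, 1-00

2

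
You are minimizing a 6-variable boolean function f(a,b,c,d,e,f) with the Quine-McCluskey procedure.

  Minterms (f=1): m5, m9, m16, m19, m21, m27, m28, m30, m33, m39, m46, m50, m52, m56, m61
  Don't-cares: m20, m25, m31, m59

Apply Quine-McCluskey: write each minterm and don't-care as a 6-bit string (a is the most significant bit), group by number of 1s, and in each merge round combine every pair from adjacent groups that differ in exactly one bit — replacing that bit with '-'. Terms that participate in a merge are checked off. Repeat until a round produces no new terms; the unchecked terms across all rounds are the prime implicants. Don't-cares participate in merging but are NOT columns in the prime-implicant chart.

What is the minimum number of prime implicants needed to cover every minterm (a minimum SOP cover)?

[col 0] 000101*, 001001*, 010000*, 010011*, 010100*, 010101*, 011001*, 011011*, 011100*, 011110*, 011111*, 100001, 100111, 101110, 110010, 110100*, 111000, 111011*, 111101
[col 1] -10100, -11011, 0-0101, 0-1001, 01-011, 01-100, 010-00, 01010-, 011-11, 0110-1, 0111-0, 01111-
Prime implicants: -10100, -11011, 0-0101, 0-1001, 01-011, 01-100, 010-00, 01010-, 011-11, 0110-1, 0111-0, 01111-, 100001, 100111, 101110, 110010, 111000, 111101
PI chart (minterm → PIs covering it):
  5 | 0-0101  (sole → essential)
  9 | 0-1001  (sole → essential)
  16 | 010-00  (sole → essential)
  19 | 01-011  (sole → essential)
  21 | 0-0101,01010-
  27 | -11011,01-011,011-11,0110-1
  28 | 01-100,0111-0
  30 | 0111-0,01111-
  33 | 100001  (sole → essential)
  39 | 100111  (sole → essential)
  46 | 101110  (sole → essential)
  50 | 110010  (sole → essential)
  52 | -10100  (sole → essential)
  56 | 111000  (sole → essential)
  61 | 111101  (sole → essential)
Essential prime implicants: -10100, 0-0101, 0-1001, 01-011, 010-00, 100001, 100111, 101110, 110010, 111000, 111101
Petrick residual → 0111-0
Minimum SOP uses 12 PIs: bc'de'f' + a'c'de'f + a'cd'e'f + a'bd'ef + a'bc'e'f' + a'bcdf' + ab'c'd'e'f + ab'c'def + ab'cdef' + abc'd'ef' + abcd'e'f' + abcde'f

12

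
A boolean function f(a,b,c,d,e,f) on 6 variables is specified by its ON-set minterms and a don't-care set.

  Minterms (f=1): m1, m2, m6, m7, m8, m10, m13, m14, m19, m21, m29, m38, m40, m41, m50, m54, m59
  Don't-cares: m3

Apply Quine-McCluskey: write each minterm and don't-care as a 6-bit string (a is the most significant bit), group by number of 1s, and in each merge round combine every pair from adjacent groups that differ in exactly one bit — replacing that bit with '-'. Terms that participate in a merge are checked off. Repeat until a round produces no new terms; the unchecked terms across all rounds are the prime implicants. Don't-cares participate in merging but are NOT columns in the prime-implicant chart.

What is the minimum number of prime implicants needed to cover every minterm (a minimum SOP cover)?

11

Round 0: 000001✓ 000010✓ 000011✓ 000110✓ 000111✓ 001000✓ 001010✓ 001101✓ 001110✓ 010011✓ 010101✓ 011101✓ 100110✓ 101000✓ 101001✓ 110010✓ 110110✓ 111011
Round 1: -00110 -01000 0-0011 0-1101 00-010✓ 00-110✓ 000-10✓ 000-11✓ 0000-1 00001-✓ 00011-✓ 001-10✓ 0010-0 01-101 1-0110 10100- 110-10
Round 2: 00--10 000-1-
PIs = {-00110, -01000, 0-0011, 0-1101, 00--10, 000-1-, 0000-1, 0010-0, 01-101, 1-0110, 10100-, 110-10, 111011}
Coverage chart:
  m1: 0000-1 ←essential
  m2: 00--10,000-1-
  m6: -00110,00--10,000-1-
  m7: 000-1- ←essential
  m8: -01000,0010-0
  m10: 00--10,0010-0
  m13: 0-1101 ←essential
  m14: 00--10 ←essential
  m19: 0-0011 ←essential
  m21: 01-101 ←essential
  m29: 0-1101,01-101
  m38: -00110,1-0110
  m40: -01000,10100-
  m41: 10100- ←essential
  m50: 110-10 ←essential
  m54: 1-0110,110-10
  m59: 111011 ←essential
Essential: 0-0011, 0-1101, 00--10, 000-1-, 0000-1, 01-101, 10100-, 110-10, 111011
Petrick residual → -00110, -01000
Min cover (11 terms): b'c'def' + b'cd'e'f' + a'c'd'ef + a'cde'f + a'b'ef' + a'b'c'e + a'b'c'd'f + a'bde'f + ab'cd'e' + abc'ef' + abcd'ef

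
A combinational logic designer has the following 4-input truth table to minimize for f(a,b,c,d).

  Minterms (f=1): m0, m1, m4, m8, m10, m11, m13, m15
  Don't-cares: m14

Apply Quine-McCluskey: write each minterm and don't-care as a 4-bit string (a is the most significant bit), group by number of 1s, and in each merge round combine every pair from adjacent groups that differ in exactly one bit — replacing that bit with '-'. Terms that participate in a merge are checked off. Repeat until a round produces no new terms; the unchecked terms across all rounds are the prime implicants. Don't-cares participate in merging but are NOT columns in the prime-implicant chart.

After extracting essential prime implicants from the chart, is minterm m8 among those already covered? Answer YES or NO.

NO

[col 0] 0000*, 0001*, 0100*, 1000*, 1010*, 1011*, 1101*, 1110*, 1111*
[col 1] -000, 0-00, 000-, 1-10*, 1-11*, 10-0, 101-*, 11-1, 111-*
[col 2] 1-1-
Prime implicants: -000, 0-00, 000-, 1-1-, 10-0, 11-1
PI chart (minterm → PIs covering it):
  0 | -000,0-00,000-
  1 | 000-  (sole → essential)
  4 | 0-00  (sole → essential)
  8 | -000,10-0
  10 | 1-1-,10-0
  11 | 1-1-  (sole → essential)
  13 | 11-1  (sole → essential)
  15 | 1-1-,11-1
Essential prime implicants: 0-00, 000-, 1-1-, 11-1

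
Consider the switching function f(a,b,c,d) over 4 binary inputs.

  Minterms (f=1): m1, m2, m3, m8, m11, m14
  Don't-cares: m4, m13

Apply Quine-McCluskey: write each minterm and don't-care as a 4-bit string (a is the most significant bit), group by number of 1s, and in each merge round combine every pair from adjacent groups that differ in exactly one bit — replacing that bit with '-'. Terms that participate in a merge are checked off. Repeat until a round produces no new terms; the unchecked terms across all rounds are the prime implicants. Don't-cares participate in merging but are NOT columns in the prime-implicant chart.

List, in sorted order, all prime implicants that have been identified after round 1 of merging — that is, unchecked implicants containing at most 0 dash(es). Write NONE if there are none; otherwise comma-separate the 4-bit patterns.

Round 0: 0001✓ 0010✓ 0011✓ 0100 1000 1011✓ 1101 1110
Round 1: -011 00-1 001-
PIs = {-011, 00-1, 001-, 0100, 1000, 1101, 1110}

0100, 1000, 1101, 1110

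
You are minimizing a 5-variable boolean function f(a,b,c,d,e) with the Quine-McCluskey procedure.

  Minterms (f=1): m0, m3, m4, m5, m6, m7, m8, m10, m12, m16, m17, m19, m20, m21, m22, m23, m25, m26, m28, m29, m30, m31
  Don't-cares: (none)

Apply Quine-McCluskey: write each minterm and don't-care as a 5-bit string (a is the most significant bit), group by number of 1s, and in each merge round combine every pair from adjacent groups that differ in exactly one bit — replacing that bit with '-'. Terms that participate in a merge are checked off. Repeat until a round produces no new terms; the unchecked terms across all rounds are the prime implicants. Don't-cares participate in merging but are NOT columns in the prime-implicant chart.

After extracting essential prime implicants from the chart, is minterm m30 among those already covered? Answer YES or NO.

YES

[col 0] 00000*, 00011*, 00100*, 00101*, 00110*, 00111*, 01000*, 01010*, 01100*, 10000*, 10001*, 10011*, 10100*, 10101*, 10110*, 10111*, 11001*, 11010*, 11100*, 11101*, 11110*, 11111*
[col 1] -0000*, -0011*, -0100*, -0101*, -0110*, -0111*, -1010, -1100*, 0-000*, 0-100*, 00-00*, 00-11*, 001-0*, 001-1*, 0010-*, 0011-*, 01-00*, 010-0, 1-001*, 1-100*, 1-101*, 1-110*, 1-111*, 10-00*, 10-01*, 10-11*, 100-1*, 1000-*, 101-0*, 101-1*, 1010-*, 1011-*, 11-01*, 11-10, 111-0*, 111-1*, 1110-*, 1111-*
[col 2] --100, -0-00, -0-11, -01-0*, -01-1*, -010-*, -011-*, 0--00, 001--*, 1--01, 1-1-0*, 1-1-1*, 1-10-*, 1-11-*, 10--1, 10-0-, 101--*, 111--*
[col 3] -01--, 1-1--
Prime implicants: --100, -0-00, -0-11, -01--, -1010, 0--00, 010-0, 1--01, 1-1--, 10--1, 10-0-, 11-10
PI chart (minterm → PIs covering it):
  0 | -0-00,0--00
  3 | -0-11  (sole → essential)
  4 | --100,-0-00,-01--,0--00
  5 | -01--  (sole → essential)
  6 | -01--  (sole → essential)
  7 | -0-11,-01--
  8 | 0--00,010-0
  10 | -1010,010-0
  12 | --100,0--00
  16 | -0-00,10-0-
  17 | 1--01,10--1,10-0-
  19 | -0-11,10--1
  20 | --100,-0-00,-01--,1-1--,10-0-
  21 | -01--,1--01,1-1--,10--1,10-0-
  22 | -01--,1-1--
  23 | -0-11,-01--,1-1--,10--1
  25 | 1--01  (sole → essential)
  26 | -1010,11-10
  28 | --100,1-1--
  29 | 1--01,1-1--
  30 | 1-1--,11-10
  31 | 1-1--  (sole → essential)
Essential prime implicants: -0-11, -01--, 1--01, 1-1--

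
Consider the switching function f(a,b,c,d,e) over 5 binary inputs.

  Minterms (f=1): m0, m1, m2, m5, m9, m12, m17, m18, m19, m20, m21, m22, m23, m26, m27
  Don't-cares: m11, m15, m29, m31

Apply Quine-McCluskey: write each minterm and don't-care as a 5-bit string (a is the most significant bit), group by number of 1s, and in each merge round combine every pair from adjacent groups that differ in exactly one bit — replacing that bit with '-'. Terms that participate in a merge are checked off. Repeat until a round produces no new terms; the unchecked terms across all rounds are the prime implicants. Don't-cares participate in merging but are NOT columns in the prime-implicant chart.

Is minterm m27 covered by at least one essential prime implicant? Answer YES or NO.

size-2^0 implicants → 00000(✓)  00001(✓)  00010(✓)  00101(✓)  01001(✓)  01011(✓)  01100  01111(✓)  10001(✓)  10010(✓)  10011(✓)  10100(✓)  10101(✓)  10110(✓)  10111(✓)  11010(✓)  11011(✓)  11101(✓)  11111(✓)
size-2^1 implicants → -0001(✓)  -0010  -0101(✓)  -1011(✓)  -1111(✓)  0-001  00-01(✓)  000-0  0000-  01-11(✓)  010-1  1-010(✓)  1-011(✓)  1-101(✓)  1-111(✓)  10-01(✓)  10-10(✓)  10-11(✓)  100-1(✓)  1001-(✓)  101-0(✓)  101-1(✓)  1010-(✓)  1011-(✓)  11-11(✓)  1101-(✓)  111-1(✓)
size-2^2 implicants → -0-01  -1-11  1--11  1-01-  1-1-1  10--1  10-1-  101--
Unchecked terms (primes): -0-01, -0010, -1-11, 0-001, 000-0, 0000-, 010-1, 01100, 1--11, 1-01-, 1-1-1, 10--1, 10-1-, 101--
Minterm coverage:
  m0 ⊆ 000-0,0000-
  m1 ⊆ -0-01,0-001,0000-
  m2 ⊆ -0010,000-0
  m5 ⊆ -0-01 [E]
  m9 ⊆ 0-001,010-1
  m12 ⊆ 01100 [E]
  m17 ⊆ -0-01,10--1
  m18 ⊆ -0010,1-01-,10-1-
  m19 ⊆ 1--11,1-01-,10--1,10-1-
  m20 ⊆ 101-- [E]
  m21 ⊆ -0-01,1-1-1,10--1,101--
  m22 ⊆ 10-1-,101--
  m23 ⊆ 1--11,1-1-1,10--1,10-1-,101--
  m26 ⊆ 1-01- [E]
  m27 ⊆ -1-11,1--11,1-01-
E = {-0-01, 01100, 1-01-, 101--}

YES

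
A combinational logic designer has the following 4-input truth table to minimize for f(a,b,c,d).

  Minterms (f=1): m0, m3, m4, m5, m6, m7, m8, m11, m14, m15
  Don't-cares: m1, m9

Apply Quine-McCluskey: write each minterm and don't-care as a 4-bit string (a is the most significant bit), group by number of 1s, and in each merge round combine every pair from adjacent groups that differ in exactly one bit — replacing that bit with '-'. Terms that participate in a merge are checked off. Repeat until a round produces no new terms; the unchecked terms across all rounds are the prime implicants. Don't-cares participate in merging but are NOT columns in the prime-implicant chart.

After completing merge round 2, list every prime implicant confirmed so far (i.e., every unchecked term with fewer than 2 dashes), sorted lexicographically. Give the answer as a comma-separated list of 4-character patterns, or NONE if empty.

size-2^0 implicants → 0000(✓)  0001(✓)  0011(✓)  0100(✓)  0101(✓)  0110(✓)  0111(✓)  1000(✓)  1001(✓)  1011(✓)  1110(✓)  1111(✓)
size-2^1 implicants → -000(✓)  -001(✓)  -011(✓)  -110(✓)  -111(✓)  0-00(✓)  0-01(✓)  0-11(✓)  00-1(✓)  000-(✓)  01-0(✓)  01-1(✓)  010-(✓)  011-(✓)  1-11(✓)  10-1(✓)  100-(✓)  111-(✓)
size-2^2 implicants → --11  -0-1  -00-  -11-  0--1  0-0-  01--
Unchecked terms (primes): --11, -0-1, -00-, -11-, 0--1, 0-0-, 01--

NONE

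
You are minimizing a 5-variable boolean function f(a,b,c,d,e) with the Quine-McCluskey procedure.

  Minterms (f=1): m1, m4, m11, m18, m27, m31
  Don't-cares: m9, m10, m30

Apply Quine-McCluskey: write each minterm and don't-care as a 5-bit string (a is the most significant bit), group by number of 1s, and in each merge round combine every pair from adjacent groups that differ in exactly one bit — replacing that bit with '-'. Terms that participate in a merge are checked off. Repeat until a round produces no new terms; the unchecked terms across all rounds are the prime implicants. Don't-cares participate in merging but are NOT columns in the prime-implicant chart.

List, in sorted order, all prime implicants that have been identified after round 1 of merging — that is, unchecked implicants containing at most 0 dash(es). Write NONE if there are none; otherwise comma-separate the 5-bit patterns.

00100, 10010

[col 0] 00001*, 00100, 01001*, 01010*, 01011*, 10010, 11011*, 11110*, 11111*
[col 1] -1011, 0-001, 010-1, 0101-, 11-11, 1111-
Prime implicants: -1011, 0-001, 00100, 010-1, 0101-, 10010, 11-11, 1111-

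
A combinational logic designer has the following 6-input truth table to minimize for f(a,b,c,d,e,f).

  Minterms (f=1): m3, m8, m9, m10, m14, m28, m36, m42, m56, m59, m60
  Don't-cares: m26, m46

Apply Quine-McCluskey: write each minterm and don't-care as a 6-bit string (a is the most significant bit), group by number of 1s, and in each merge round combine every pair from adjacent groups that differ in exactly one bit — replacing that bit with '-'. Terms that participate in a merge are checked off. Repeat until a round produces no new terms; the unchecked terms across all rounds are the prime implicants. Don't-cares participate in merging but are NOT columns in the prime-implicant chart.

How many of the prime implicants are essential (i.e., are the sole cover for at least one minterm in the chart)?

size-2^0 implicants → 000011  001000(✓)  001001(✓)  001010(✓)  001110(✓)  011010(✓)  011100(✓)  100100  101010(✓)  101110(✓)  111000(✓)  111011  111100(✓)
size-2^1 implicants → -01010(✓)  -01110(✓)  -11100  0-1010  001-10(✓)  0010-0  00100-  101-10(✓)  111-00
size-2^2 implicants → -01-10
Unchecked terms (primes): -01-10, -11100, 0-1010, 000011, 0010-0, 00100-, 100100, 111-00, 111011
Minterm coverage:
  m3 ⊆ 000011 [E]
  m8 ⊆ 0010-0,00100-
  m9 ⊆ 00100- [E]
  m10 ⊆ -01-10,0-1010,0010-0
  m14 ⊆ -01-10 [E]
  m28 ⊆ -11100 [E]
  m36 ⊆ 100100 [E]
  m42 ⊆ -01-10 [E]
  m56 ⊆ 111-00 [E]
  m59 ⊆ 111011 [E]
  m60 ⊆ -11100,111-00
E = {-01-10, -11100, 000011, 00100-, 100100, 111-00, 111011}

7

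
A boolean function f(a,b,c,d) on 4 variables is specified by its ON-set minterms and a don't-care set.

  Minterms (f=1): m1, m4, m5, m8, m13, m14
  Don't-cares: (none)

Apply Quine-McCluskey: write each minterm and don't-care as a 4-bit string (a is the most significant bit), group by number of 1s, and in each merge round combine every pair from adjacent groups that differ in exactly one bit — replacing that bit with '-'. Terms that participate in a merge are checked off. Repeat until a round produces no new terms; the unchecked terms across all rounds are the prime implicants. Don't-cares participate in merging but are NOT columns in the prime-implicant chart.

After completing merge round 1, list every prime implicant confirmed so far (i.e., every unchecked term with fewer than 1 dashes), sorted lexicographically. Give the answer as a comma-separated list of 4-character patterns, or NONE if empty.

[col 0] 0001*, 0100*, 0101*, 1000, 1101*, 1110
[col 1] -101, 0-01, 010-
Prime implicants: -101, 0-01, 010-, 1000, 1110

1000, 1110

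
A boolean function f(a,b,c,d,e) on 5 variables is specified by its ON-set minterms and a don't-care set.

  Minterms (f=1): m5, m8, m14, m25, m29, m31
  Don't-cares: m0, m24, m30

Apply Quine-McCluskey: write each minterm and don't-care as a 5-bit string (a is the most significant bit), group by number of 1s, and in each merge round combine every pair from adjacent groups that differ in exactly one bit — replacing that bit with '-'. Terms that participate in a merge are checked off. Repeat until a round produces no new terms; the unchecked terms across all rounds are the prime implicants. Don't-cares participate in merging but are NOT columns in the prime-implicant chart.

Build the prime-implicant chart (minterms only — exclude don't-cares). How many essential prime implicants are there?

Round 0: 00000✓ 00101 01000✓ 01110✓ 11000✓ 11001✓ 11101✓ 11110✓ 11111✓
Round 1: -1000 -1110 0-000 11-01 1100- 111-1 1111-
PIs = {-1000, -1110, 0-000, 00101, 11-01, 1100-, 111-1, 1111-}
Coverage chart:
  m5: 00101 ←essential
  m8: -1000,0-000
  m14: -1110 ←essential
  m25: 11-01,1100-
  m29: 11-01,111-1
  m31: 111-1,1111-
Essential: -1110, 00101

2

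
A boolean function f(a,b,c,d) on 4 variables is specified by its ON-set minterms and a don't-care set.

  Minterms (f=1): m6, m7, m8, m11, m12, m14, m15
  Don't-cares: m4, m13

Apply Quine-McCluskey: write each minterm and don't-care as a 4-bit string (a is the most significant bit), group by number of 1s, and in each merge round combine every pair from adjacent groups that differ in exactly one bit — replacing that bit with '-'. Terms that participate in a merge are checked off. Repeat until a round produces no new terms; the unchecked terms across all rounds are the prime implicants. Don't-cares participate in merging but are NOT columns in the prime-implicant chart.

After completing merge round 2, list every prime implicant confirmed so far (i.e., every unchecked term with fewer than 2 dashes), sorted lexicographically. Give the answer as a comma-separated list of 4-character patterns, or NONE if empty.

size-2^0 implicants → 0100(✓)  0110(✓)  0111(✓)  1000(✓)  1011(✓)  1100(✓)  1101(✓)  1110(✓)  1111(✓)
size-2^1 implicants → -100(✓)  -110(✓)  -111(✓)  01-0(✓)  011-(✓)  1-00  1-11  11-0(✓)  11-1(✓)  110-(✓)  111-(✓)
size-2^2 implicants → -1-0  -11-  11--
Unchecked terms (primes): -1-0, -11-, 1-00, 1-11, 11--

1-00, 1-11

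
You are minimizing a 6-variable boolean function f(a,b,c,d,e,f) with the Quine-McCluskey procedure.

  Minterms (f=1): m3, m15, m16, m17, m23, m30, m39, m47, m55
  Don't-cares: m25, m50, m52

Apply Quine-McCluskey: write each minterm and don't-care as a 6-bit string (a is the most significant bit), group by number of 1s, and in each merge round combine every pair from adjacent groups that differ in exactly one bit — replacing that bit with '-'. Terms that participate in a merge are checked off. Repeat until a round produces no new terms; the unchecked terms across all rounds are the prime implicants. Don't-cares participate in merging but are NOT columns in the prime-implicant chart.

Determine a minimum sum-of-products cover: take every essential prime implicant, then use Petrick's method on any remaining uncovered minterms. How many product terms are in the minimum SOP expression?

6

[col 0] 000011, 001111*, 010000*, 010001*, 010111*, 011001*, 011110, 100111*, 101111*, 110010, 110100, 110111*
[col 1] -01111, -10111, 01-001, 01000-, 1-0111, 10-111
Prime implicants: -01111, -10111, 000011, 01-001, 01000-, 011110, 1-0111, 10-111, 110010, 110100
PI chart (minterm → PIs covering it):
  3 | 000011  (sole → essential)
  15 | -01111  (sole → essential)
  16 | 01000-  (sole → essential)
  17 | 01-001,01000-
  23 | -10111  (sole → essential)
  30 | 011110  (sole → essential)
  39 | 1-0111,10-111
  47 | -01111,10-111
  55 | -10111,1-0111
Essential prime implicants: -01111, -10111, 000011, 01000-, 011110
Petrick residual → 1-0111
Minimum SOP uses 6 PIs: b'cdef + bc'def + a'b'c'd'ef + a'bc'd'e' + a'bcdef' + ac'def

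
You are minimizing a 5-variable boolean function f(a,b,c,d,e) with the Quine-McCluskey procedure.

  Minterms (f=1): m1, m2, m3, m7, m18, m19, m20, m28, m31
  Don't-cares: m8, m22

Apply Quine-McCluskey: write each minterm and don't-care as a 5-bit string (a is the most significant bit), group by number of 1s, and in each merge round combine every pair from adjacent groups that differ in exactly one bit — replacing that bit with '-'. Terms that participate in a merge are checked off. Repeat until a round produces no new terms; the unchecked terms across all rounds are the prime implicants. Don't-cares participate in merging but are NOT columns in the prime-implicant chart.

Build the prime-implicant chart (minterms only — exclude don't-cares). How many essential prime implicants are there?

Round 0: 00001✓ 00010✓ 00011✓ 00111✓ 01000 10010✓ 10011✓ 10100✓ 10110✓ 11100✓ 11111
Round 1: -0010✓ -0011✓ 00-11 000-1 0001-✓ 1-100 10-10 1001-✓ 101-0
Round 2: -001-
PIs = {-001-, 00-11, 000-1, 01000, 1-100, 10-10, 101-0, 11111}
Coverage chart:
  m1: 000-1 ←essential
  m2: -001- ←essential
  m3: -001-,00-11,000-1
  m7: 00-11 ←essential
  m18: -001-,10-10
  m19: -001- ←essential
  m20: 1-100,101-0
  m28: 1-100 ←essential
  m31: 11111 ←essential
Essential: -001-, 00-11, 000-1, 1-100, 11111

5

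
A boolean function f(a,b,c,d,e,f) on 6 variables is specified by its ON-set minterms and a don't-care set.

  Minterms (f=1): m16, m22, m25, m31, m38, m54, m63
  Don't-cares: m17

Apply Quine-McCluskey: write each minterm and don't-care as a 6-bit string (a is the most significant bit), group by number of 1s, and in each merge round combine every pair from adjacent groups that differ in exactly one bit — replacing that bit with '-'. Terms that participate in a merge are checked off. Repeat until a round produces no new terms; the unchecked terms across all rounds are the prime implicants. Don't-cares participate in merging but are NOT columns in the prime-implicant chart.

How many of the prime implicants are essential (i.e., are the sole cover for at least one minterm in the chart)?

Round 0: 010000✓ 010001✓ 010110✓ 011001✓ 011111✓ 100110✓ 110110✓ 111111✓
Round 1: -10110 -11111 01-001 01000- 1-0110
PIs = {-10110, -11111, 01-001, 01000-, 1-0110}
Coverage chart:
  m16: 01000- ←essential
  m22: -10110 ←essential
  m25: 01-001 ←essential
  m31: -11111 ←essential
  m38: 1-0110 ←essential
  m54: -10110,1-0110
  m63: -11111 ←essential
Essential: -10110, -11111, 01-001, 01000-, 1-0110

5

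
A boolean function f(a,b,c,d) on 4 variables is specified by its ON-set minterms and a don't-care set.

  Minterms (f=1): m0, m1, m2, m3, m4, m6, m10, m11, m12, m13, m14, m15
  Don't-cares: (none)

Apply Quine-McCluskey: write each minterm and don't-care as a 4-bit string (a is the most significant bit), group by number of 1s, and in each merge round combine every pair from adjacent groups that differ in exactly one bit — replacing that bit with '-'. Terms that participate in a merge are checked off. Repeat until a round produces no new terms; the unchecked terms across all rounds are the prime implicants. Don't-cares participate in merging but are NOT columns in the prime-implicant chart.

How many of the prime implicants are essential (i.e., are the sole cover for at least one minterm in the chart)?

2

Round 0: 0000✓ 0001✓ 0010✓ 0011✓ 0100✓ 0110✓ 1010✓ 1011✓ 1100✓ 1101✓ 1110✓ 1111✓
Round 1: -010✓ -011✓ -100✓ -110✓ 0-00✓ 0-10✓ 00-0✓ 00-1✓ 000-✓ 001-✓ 01-0✓ 1-10✓ 1-11✓ 101-✓ 11-0✓ 11-1✓ 110-✓ 111-✓
Round 2: --10 -01- -1-0 0--0 00-- 1-1- 11--
PIs = {--10, -01-, -1-0, 0--0, 00--, 1-1-, 11--}
Coverage chart:
  m0: 0--0,00--
  m1: 00-- ←essential
  m2: --10,-01-,0--0,00--
  m3: -01-,00--
  m4: -1-0,0--0
  m6: --10,-1-0,0--0
  m10: --10,-01-,1-1-
  m11: -01-,1-1-
  m12: -1-0,11--
  m13: 11-- ←essential
  m14: --10,-1-0,1-1-,11--
  m15: 1-1-,11--
Essential: 00--, 11--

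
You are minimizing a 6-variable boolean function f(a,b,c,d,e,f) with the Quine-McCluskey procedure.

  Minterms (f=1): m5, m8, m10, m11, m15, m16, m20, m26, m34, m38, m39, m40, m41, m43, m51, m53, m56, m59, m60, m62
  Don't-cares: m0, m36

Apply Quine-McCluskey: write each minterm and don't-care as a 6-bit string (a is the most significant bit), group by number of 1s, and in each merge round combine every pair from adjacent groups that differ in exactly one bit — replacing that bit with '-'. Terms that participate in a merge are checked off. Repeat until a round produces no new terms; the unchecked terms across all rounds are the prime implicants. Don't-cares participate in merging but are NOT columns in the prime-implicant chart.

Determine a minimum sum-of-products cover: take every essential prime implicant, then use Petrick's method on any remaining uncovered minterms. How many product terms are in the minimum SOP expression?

Round 0: 000000✓ 000101 001000✓ 001010✓ 001011✓ 001111✓ 010000✓ 010100✓ 011010✓ 100010✓ 100100✓ 100110✓ 100111✓ 101000✓ 101001✓ 101011✓ 110011✓ 110101 111000✓ 111011✓ 111100✓ 111110✓
Round 1: -01000 -01011 0-0000 0-1010 00-000 001-11 0010-0 00101- 010-00 1-1000 1-1011 100-10 1001-0 10011- 1010-1 10100- 11-011 111-00 1111-0
PIs = {-01000, -01011, 0-0000, 0-1010, 00-000, 000101, 001-11, 0010-0, 00101-, 010-00, 1-1000, 1-1011, 100-10, 1001-0, 10011-, 1010-1, 10100-, 11-011, 110101, 111-00, 1111-0}
Coverage chart:
  m5: 000101 ←essential
  m8: -01000,00-000,0010-0
  m10: 0-1010,0010-0,00101-
  m11: -01011,001-11,00101-
  m15: 001-11 ←essential
  m16: 0-0000,010-00
  m20: 010-00 ←essential
  m26: 0-1010 ←essential
  m34: 100-10 ←essential
  m38: 100-10,1001-0,10011-
  m39: 10011- ←essential
  m40: -01000,1-1000,10100-
  m41: 1010-1,10100-
  m43: -01011,1-1011,1010-1
  m51: 11-011 ←essential
  m53: 110101 ←essential
  m56: 1-1000,111-00
  m59: 1-1011,11-011
  m60: 111-00,1111-0
  m62: 1111-0 ←essential
Essential: 0-1010, 000101, 001-11, 010-00, 100-10, 10011-, 11-011, 110101, 1111-0
Petrick residual → -01000, 1-1000, 1010-1
Min cover (12 terms): b'cd'e'f' + a'cd'ef' + a'b'c'de'f + a'b'cef + a'bc'e'f' + acd'e'f' + ab'c'ef' + ab'c'de + ab'cd'f + abd'ef + abc'de'f + abcdf'

12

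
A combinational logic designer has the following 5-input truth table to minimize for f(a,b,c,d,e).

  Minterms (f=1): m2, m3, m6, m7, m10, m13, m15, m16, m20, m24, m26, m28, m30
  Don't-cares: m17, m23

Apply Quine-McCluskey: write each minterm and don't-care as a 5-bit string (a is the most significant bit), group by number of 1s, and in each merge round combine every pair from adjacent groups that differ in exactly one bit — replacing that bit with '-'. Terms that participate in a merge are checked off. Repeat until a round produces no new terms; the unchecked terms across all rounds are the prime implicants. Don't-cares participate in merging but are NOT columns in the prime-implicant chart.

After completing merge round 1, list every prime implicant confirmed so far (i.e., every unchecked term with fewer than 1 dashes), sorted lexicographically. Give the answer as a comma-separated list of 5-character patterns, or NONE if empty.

Round 0: 00010✓ 00011✓ 00110✓ 00111✓ 01010✓ 01101✓ 01111✓ 10000✓ 10001✓ 10100✓ 10111✓ 11000✓ 11010✓ 11100✓ 11110✓
Round 1: -0111 -1010 0-010 0-111 00-10✓ 00-11✓ 0001-✓ 0011-✓ 011-1 1-000✓ 1-100✓ 10-00✓ 1000- 11-00✓ 11-10✓ 110-0✓ 111-0✓
Round 2: 00-1- 1--00 11--0
PIs = {-0111, -1010, 0-010, 0-111, 00-1-, 011-1, 1--00, 1000-, 11--0}

NONE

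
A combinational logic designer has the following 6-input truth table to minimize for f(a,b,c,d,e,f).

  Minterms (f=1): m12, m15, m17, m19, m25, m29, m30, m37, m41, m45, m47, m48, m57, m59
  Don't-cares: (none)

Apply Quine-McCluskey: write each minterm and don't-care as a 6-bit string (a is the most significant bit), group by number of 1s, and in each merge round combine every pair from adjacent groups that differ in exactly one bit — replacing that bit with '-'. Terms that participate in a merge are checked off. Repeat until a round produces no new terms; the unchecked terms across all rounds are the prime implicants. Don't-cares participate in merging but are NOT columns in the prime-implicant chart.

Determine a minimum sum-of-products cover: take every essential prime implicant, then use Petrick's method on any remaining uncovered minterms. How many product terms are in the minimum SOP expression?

[col 0] 001100, 001111*, 010001*, 010011*, 011001*, 011101*, 011110, 100101*, 101001*, 101101*, 101111*, 110000, 111001*, 111011*
[col 1] -01111, -11001, 01-001, 0100-1, 011-01, 1-1001, 10-101, 101-01, 1011-1, 1110-1
Prime implicants: -01111, -11001, 001100, 01-001, 0100-1, 011-01, 011110, 1-1001, 10-101, 101-01, 1011-1, 110000, 1110-1
PI chart (minterm → PIs covering it):
  12 | 001100  (sole → essential)
  15 | -01111  (sole → essential)
  17 | 01-001,0100-1
  19 | 0100-1  (sole → essential)
  25 | -11001,01-001,011-01
  29 | 011-01  (sole → essential)
  30 | 011110  (sole → essential)
  37 | 10-101  (sole → essential)
  41 | 1-1001,101-01
  45 | 10-101,101-01,1011-1
  47 | -01111,1011-1
  48 | 110000  (sole → essential)
  57 | -11001,1-1001,1110-1
  59 | 1110-1  (sole → essential)
Essential prime implicants: -01111, 001100, 0100-1, 011-01, 011110, 10-101, 110000, 1110-1
Petrick residual → 1-1001
Minimum SOP uses 9 PIs: b'cdef + a'b'cde'f' + a'bc'd'f + a'bce'f + a'bcdef' + acd'e'f + ab'de'f + abc'd'e'f' + abcd'f

9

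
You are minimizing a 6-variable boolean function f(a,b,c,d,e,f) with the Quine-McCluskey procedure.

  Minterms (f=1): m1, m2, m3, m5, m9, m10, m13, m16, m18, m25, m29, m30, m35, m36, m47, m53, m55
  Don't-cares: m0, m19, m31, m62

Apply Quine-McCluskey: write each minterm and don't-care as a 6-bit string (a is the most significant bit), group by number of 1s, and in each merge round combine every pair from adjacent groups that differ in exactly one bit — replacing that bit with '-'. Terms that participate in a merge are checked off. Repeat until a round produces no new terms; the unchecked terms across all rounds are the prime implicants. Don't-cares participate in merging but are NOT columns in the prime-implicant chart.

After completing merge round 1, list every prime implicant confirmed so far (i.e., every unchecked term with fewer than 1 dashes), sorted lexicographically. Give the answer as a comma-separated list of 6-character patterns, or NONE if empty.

size-2^0 implicants → 000000(✓)  000001(✓)  000010(✓)  000011(✓)  000101(✓)  001001(✓)  001010(✓)  001101(✓)  010000(✓)  010010(✓)  010011(✓)  011001(✓)  011101(✓)  011110(✓)  011111(✓)  100011(✓)  100100  101111  110101(✓)  110111(✓)  111110(✓)
size-2^1 implicants → -00011  -11110  0-0000(✓)  0-0010(✓)  0-0011(✓)  0-1001(✓)  0-1101(✓)  00-001(✓)  00-010  00-101(✓)  000-01(✓)  0000-0(✓)  0000-1(✓)  00000-(✓)  00001-(✓)  001-01(✓)  0100-0(✓)  01001-(✓)  011-01(✓)  0111-1  01111-  1101-1
size-2^2 implicants → 0-00-0  0-001-  0-1-01  00--01  0000--
Unchecked terms (primes): -00011, -11110, 0-00-0, 0-001-, 0-1-01, 00--01, 00-010, 0000--, 0111-1, 01111-, 100100, 101111, 1101-1

100100, 101111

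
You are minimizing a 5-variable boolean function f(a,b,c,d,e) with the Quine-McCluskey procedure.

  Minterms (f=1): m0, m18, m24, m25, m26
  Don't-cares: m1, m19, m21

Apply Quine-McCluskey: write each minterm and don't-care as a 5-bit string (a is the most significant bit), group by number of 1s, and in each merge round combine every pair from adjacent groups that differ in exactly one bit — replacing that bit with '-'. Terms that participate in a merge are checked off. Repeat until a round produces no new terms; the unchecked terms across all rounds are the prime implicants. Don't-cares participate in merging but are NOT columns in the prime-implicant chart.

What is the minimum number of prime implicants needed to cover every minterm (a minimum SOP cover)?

3

size-2^0 implicants → 00000(✓)  00001(✓)  10010(✓)  10011(✓)  10101  11000(✓)  11001(✓)  11010(✓)
size-2^1 implicants → 0000-  1-010  1001-  110-0  1100-
Unchecked terms (primes): 0000-, 1-010, 1001-, 10101, 110-0, 1100-
Minterm coverage:
  m0 ⊆ 0000- [E]
  m18 ⊆ 1-010,1001-
  m24 ⊆ 110-0,1100-
  m25 ⊆ 1100- [E]
  m26 ⊆ 1-010,110-0
E = {0000-, 1100-}
Petrick residual → 1-010
Cover = a'b'c'd' + ac'de' + abc'd'  |cover|=3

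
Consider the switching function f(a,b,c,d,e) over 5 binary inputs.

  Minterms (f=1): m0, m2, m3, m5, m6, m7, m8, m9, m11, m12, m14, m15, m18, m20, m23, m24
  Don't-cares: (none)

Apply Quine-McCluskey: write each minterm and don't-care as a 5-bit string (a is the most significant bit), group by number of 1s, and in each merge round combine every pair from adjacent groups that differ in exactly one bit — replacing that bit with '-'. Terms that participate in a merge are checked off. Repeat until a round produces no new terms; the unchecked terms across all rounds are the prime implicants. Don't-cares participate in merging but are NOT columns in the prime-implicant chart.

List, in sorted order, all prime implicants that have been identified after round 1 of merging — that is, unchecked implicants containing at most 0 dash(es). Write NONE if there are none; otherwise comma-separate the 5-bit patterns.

[col 0] 00000*, 00010*, 00011*, 00101*, 00110*, 00111*, 01000*, 01001*, 01011*, 01100*, 01110*, 01111*, 10010*, 10100, 10111*, 11000*
[col 1] -0010, -0111, -1000, 0-000, 0-011*, 0-110*, 0-111*, 00-10*, 00-11*, 000-0, 0001-*, 001-1, 0011-*, 01-00, 01-11*, 010-1, 0100-, 011-0, 0111-*
[col 2] 0--11, 0-11-, 00-1-
Prime implicants: -0010, -0111, -1000, 0--11, 0-000, 0-11-, 00-1-, 000-0, 001-1, 01-00, 010-1, 0100-, 011-0, 10100

10100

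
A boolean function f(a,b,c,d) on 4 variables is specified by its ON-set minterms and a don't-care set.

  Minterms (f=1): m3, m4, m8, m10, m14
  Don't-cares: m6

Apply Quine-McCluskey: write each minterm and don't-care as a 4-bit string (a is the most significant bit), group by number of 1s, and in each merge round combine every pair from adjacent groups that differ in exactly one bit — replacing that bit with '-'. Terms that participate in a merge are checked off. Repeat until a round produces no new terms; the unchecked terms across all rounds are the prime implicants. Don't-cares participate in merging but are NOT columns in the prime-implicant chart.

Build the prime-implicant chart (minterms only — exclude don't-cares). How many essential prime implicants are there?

3

Round 0: 0011 0100✓ 0110✓ 1000✓ 1010✓ 1110✓
Round 1: -110 01-0 1-10 10-0
PIs = {-110, 0011, 01-0, 1-10, 10-0}
Coverage chart:
  m3: 0011 ←essential
  m4: 01-0 ←essential
  m8: 10-0 ←essential
  m10: 1-10,10-0
  m14: -110,1-10
Essential: 0011, 01-0, 10-0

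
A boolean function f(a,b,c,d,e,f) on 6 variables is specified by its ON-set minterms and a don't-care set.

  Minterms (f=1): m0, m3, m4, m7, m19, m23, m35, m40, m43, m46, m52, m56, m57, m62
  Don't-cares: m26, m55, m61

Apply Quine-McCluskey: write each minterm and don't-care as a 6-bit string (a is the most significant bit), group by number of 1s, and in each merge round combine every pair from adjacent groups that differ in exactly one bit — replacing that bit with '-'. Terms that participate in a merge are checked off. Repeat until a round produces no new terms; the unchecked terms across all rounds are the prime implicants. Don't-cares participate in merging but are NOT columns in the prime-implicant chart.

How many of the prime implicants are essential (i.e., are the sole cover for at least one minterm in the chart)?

Round 0: 000000✓ 000011✓ 000100✓ 000111✓ 010011✓ 010111✓ 011010 100011✓ 101000✓ 101011✓ 101110✓ 110100 110111✓ 111000✓ 111001✓ 111101✓ 111110✓
Round 1: -00011 -10111 0-0011✓ 0-0111✓ 000-00 000-11✓ 010-11✓ 1-1000 1-1110 10-011 111-01 11100-
Round 2: 0-0-11
PIs = {-00011, -10111, 0-0-11, 000-00, 011010, 1-1000, 1-1110, 10-011, 110100, 111-01, 11100-}
Coverage chart:
  m0: 000-00 ←essential
  m3: -00011,0-0-11
  m4: 000-00 ←essential
  m7: 0-0-11 ←essential
  m19: 0-0-11 ←essential
  m23: -10111,0-0-11
  m35: -00011,10-011
  m40: 1-1000 ←essential
  m43: 10-011 ←essential
  m46: 1-1110 ←essential
  m52: 110100 ←essential
  m56: 1-1000,11100-
  m57: 111-01,11100-
  m62: 1-1110 ←essential
Essential: 0-0-11, 000-00, 1-1000, 1-1110, 10-011, 110100

6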